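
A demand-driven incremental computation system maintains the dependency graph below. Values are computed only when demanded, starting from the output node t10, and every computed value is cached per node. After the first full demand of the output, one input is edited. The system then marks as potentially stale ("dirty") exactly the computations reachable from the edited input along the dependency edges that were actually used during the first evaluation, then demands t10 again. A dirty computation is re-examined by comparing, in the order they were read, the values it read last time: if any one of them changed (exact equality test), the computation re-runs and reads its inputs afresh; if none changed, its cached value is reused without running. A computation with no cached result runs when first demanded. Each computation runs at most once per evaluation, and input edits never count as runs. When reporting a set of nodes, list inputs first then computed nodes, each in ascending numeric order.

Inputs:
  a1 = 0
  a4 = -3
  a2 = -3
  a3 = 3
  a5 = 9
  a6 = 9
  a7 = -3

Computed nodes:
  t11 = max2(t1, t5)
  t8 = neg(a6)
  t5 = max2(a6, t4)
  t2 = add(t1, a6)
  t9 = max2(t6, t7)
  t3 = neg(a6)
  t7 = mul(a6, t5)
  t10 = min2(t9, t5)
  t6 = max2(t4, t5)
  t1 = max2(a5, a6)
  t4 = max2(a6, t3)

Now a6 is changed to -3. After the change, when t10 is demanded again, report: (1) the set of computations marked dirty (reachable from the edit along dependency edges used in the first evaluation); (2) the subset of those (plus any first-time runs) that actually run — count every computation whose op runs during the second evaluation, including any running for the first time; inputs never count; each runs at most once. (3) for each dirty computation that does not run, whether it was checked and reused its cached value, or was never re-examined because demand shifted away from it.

First evaluation (everything demanded from the output):
  t3 = neg(9) = -9
  t4 = max2(9, -9) = 9
  t5 = max2(9, 9) = 9
  t6 = max2(9, 9) = 9
  t7 = mul(9, 9) = 81
  t9 = max2(9, 81) = 81
  t10 = min2(81, 9) = 9

Propagation after the edit:
  t3: runs — a6 9->-3; result 3.
  t4: runs — a6 9->-3; t3 -9->3; result 3.
  t5: runs — a6 9->-3; t4 9->3; result 3.
  t6: runs — t4 9->3; t5 9->3; result 3.
  t7: runs — a6 9->-3; t5 9->3; result -9.
  t9: runs — t6 9->3; t7 81->-9; result 3.
  t10: runs — t9 81->3; t5 9->3; result 3.

Marked dirty: t3, t4, t5, t6, t7, t9, t10.
Computations that run: t3, t4, t5, t6, t7, t9, t10 — 7 in total.
Every dirty computation ran.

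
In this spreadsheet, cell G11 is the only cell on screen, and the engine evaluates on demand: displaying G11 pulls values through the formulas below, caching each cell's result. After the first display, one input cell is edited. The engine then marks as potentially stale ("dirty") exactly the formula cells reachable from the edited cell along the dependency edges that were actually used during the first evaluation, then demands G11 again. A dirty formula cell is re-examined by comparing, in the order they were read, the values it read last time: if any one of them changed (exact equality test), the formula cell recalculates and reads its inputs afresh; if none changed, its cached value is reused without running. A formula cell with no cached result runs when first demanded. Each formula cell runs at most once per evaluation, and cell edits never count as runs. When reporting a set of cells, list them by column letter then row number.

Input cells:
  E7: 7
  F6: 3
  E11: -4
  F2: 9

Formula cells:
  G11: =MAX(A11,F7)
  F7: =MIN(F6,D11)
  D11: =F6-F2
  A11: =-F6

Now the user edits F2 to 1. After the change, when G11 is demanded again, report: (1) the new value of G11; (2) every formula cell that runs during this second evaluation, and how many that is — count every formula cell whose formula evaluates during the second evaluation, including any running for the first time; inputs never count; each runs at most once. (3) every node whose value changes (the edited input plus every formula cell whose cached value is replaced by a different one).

Initial pass — values computed on the first demand:
  A11 = -(3) = -3
  D11 = 3 - 9 = -6
  F7 = MIN(3, -6) = -6
  G11 = MAX(-3, -6) = -3

Second demand — change propagation:
  D11: re-runs because F2 9->1; new result 2.
  F7: re-runs because D11 -6->2; new result 2.
  G11: re-runs because F7 -6->2; new result 2.

G11 now evaluates to 2.
Run set: D11, F7, G11 (3 run).
Changed values: D11, F2, F7, G11.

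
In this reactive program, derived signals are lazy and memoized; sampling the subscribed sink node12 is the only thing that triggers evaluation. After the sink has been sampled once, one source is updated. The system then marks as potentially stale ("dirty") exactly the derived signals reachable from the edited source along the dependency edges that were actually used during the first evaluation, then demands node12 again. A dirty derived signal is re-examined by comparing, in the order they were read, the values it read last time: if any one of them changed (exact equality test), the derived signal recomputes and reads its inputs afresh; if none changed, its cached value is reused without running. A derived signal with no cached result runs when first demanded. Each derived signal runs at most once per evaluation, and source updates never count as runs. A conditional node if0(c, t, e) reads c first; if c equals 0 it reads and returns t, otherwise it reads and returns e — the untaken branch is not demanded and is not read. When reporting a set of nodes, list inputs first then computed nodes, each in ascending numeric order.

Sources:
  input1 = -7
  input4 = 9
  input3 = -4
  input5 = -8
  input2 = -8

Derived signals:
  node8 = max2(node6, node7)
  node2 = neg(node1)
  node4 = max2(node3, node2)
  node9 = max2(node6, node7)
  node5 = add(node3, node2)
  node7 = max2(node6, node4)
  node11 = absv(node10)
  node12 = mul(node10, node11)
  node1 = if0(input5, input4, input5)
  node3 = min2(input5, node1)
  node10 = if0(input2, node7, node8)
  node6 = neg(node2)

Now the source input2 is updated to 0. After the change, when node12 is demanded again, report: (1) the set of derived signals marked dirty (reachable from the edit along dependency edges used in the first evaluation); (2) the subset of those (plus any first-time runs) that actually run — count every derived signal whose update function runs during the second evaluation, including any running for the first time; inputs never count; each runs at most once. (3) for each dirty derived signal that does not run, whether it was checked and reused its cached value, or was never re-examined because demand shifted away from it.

The edit dirties: node10, node11, node12.
1 derived signals run: node10.
Cache hits after checking: node11, node12.
Note the absorption at node10: it re-runs yet its value is the same, leaving the output's value untouched.

First demand of the output computes:
  node1 = if0(input5=-8 -> else branch input5) = -8
  node2 = neg(-8) = 8
  node3 = min2(-8, -8) = -8
  node4 = max2(-8, 8) = 8
  node6 = neg(8) = -8
  node7 = max2(-8, 8) = 8
  node8 = max2(-8, 8) = 8
  node10 = if0(input2=-8 -> else branch node8) = 8
  node11 = absv(8) = 8
  node12 = mul(8, 8) = 64

After the edit, cleaning proceeds:
  node10: a read changed (input2 -8->0) — executes, giving 8 — identical to its old value.
  node11: dirty, but its reads are unchanged (node10 unchanged); cached 8 stands.
  node12: dirty, but its reads are unchanged (node10 unchanged, node11 unchanged); cached 64 stands.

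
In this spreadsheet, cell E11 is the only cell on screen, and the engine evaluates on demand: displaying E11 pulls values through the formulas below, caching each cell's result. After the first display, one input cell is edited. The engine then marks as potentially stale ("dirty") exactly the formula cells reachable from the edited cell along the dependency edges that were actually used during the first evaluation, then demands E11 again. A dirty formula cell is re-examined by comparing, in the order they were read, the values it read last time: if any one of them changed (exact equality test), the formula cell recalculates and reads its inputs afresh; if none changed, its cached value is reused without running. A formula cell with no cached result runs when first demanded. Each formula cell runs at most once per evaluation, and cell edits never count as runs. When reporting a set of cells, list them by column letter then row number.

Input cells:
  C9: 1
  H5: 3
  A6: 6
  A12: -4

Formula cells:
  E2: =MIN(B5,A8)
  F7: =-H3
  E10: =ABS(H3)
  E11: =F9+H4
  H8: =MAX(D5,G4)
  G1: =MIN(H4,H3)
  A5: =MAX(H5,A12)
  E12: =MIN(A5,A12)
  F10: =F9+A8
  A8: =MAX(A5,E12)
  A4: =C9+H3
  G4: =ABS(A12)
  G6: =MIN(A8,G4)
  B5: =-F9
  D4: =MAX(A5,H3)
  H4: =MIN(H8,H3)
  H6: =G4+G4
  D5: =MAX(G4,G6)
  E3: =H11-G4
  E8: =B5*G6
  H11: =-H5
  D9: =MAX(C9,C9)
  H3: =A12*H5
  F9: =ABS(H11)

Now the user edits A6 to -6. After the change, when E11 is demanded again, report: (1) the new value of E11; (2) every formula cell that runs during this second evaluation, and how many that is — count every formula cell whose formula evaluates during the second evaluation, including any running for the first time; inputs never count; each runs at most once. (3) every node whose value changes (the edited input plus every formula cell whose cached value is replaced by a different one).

Initial pass — values computed on the first demand:
  A5 = MAX(3, -4) = 3
  E12 = MIN(3, -4) = -4
  A8 = MAX(3, -4) = 3
  G4 = ABS(-4) = 4
  G6 = MIN(3, 4) = 3
  D5 = MAX(4, 3) = 4
  H3 = -4 * 3 = -12
  H8 = MAX(4, 4) = 4
  H4 = MIN(4, -12) = -12
  H11 = -(3) = -3
  F9 = ABS(-3) = 3
  E11 = 3 + -12 = -9

Second demand — change propagation:
  no demanded computation ever read A6, so the edit dirties nothing and nothing runs.

The important point: nothing the output needs ever reads A6, so the edit is invisible to it.

E11 now evaluates to -9.
Run set: none (0 run).
Changed values: A6.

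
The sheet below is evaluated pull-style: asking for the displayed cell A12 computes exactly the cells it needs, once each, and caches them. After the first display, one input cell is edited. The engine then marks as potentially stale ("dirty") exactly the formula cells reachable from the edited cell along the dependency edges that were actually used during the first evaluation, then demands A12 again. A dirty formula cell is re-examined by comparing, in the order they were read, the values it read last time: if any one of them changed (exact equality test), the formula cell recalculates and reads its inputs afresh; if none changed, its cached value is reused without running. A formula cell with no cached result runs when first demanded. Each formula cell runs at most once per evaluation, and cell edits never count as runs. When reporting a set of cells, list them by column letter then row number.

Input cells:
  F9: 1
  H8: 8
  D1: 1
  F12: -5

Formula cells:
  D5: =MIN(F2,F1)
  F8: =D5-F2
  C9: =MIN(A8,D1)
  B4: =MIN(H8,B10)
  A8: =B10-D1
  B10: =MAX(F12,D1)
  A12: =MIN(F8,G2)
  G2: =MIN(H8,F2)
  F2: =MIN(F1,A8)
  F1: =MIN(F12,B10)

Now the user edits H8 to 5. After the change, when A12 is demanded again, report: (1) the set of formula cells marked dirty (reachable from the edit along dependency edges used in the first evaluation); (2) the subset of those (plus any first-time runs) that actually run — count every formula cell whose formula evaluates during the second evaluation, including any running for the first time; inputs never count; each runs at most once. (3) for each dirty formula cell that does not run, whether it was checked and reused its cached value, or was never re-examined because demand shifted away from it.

The edit dirties: A12, G2.
1 formula cells run: G2.
Cache hits after checking: A12.
Note the absorption at G2: it re-runs yet its value is the same, leaving the output's value untouched.

First demand of the output computes:
  B10 = MAX(-5, 1) = 1
  A8 = 1 - 1 = 0
  F1 = MIN(-5, 1) = -5
  F2 = MIN(-5, 0) = -5
  D5 = MIN(-5, -5) = -5
  F8 = -5 - -5 = 0
  G2 = MIN(8, -5) = -5
  A12 = MIN(0, -5) = -5

After the edit, cleaning proceeds:
  G2: a read changed (H8 8->5) — executes, giving -5 — identical to its old value.
  A12: dirty, but its reads are unchanged (F8 unchanged, G2 unchanged); cached -5 stands.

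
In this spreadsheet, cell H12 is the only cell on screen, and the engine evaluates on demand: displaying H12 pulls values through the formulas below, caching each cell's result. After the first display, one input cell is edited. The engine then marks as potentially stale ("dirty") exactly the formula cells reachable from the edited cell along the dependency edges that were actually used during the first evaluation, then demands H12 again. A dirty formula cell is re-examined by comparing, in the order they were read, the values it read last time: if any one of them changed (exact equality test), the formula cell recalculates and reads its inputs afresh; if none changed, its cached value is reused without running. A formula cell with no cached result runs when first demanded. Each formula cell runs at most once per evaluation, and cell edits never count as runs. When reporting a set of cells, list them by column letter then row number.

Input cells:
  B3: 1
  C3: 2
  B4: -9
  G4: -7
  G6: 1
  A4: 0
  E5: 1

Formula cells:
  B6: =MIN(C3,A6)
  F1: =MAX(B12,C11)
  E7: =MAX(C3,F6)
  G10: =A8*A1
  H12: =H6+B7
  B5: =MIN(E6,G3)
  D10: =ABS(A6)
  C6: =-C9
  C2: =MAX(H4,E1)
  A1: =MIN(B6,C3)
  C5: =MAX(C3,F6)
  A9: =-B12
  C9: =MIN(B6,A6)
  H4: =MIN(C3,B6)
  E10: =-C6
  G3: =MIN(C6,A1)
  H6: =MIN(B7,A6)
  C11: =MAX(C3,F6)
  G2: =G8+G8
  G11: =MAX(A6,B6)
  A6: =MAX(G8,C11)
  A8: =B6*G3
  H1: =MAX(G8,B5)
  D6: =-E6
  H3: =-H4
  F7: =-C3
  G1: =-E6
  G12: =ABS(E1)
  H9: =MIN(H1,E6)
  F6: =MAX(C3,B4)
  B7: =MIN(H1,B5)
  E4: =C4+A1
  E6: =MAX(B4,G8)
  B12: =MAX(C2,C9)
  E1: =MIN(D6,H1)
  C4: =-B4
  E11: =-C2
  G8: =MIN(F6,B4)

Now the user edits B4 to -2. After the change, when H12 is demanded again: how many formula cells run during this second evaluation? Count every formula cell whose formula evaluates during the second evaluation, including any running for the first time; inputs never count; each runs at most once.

Initial pass — values computed on the first demand:
  F6 = MAX(2, -9) = 2
  C11 = MAX(2, 2) = 2
  G8 = MIN(2, -9) = -9
  A6 = MAX(-9, 2) = 2
  B6 = MIN(2, 2) = 2
  A1 = MIN(2, 2) = 2
  C9 = MIN(2, 2) = 2
  C6 = -(2) = -2
  E6 = MAX(-9, -9) = -9
  G3 = MIN(-2, 2) = -2
  B5 = MIN(-9, -2) = -9
  H1 = MAX(-9, -9) = -9
  B7 = MIN(-9, -9) = -9
  H6 = MIN(-9, 2) = -9
  H12 = -9 + -9 = -18

Second demand — change propagation:
  F6: re-runs because B4 -9->-2; new result 2 (unchanged).
  C11: re-examined; everything it read last time is the same (C3 unchanged, F6 unchanged) — cache 2 kept, no run.
  G8: re-runs because B4 -9->-2; new result -2.
  A6: re-runs because G8 -9->-2; new result 2 (unchanged).
  B6: re-examined; everything it read last time is the same (C3 unchanged, A6 unchanged) — cache 2 kept, no run.
  A1: re-examined; everything it read last time is the same (B6 unchanged, C3 unchanged) — cache 2 kept, no run.
  C9: re-examined; everything it read last time is the same (B6 unchanged, A6 unchanged) — cache 2 kept, no run.
  C6: re-examined; everything it read last time is the same (C9 unchanged) — cache -2 kept, no run.
  E6: re-runs because B4 -9->-2; G8 -9->-2; new result -2.
  G3: re-examined; everything it read last time is the same (C6 unchanged, A1 unchanged) — cache -2 kept, no run.
  B5: re-runs because E6 -9->-2; new result -2.
  H1: re-runs because G8 -9->-2; B5 -9->-2; new result -2.
  B7: re-runs because H1 -9->-2; B5 -9->-2; new result -2.
  H6: re-runs because B7 -9->-2; new result -2.
  H12: re-runs because H6 -9->-2; B7 -9->-2; new result -4.

The important point: at C11 every value read last time is unchanged, so the dirty flag clears without a run.

Run set: A6, B5, B7, E6, F6, G8, H1, H6, H12 (9 run).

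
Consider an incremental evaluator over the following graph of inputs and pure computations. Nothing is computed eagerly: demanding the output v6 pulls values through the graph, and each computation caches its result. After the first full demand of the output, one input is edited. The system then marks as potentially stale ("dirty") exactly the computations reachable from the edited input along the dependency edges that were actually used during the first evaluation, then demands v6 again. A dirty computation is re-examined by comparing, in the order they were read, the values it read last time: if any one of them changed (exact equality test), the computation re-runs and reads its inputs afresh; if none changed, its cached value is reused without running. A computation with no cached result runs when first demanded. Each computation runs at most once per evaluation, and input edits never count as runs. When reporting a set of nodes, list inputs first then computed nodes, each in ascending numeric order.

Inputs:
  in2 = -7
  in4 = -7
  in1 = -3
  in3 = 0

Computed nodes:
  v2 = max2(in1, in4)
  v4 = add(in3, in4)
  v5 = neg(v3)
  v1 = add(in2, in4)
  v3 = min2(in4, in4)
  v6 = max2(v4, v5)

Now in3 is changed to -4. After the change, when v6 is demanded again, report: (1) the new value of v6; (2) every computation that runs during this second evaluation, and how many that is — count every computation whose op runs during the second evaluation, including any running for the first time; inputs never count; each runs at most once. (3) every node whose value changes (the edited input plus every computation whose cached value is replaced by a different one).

Initial pass — values computed on the first demand:
  v3 = min2(-7, -7) = -7
  v4 = add(0, -7) = -7
  v5 = neg(-7) = 7
  v6 = max2(-7, 7) = 7

Second demand — change propagation:
  v4: re-runs because in3 0->-4; new result -11.
  v6: re-runs because v4 -7->-11; new result 7 (unchanged).

v6 now evaluates to 7.
Run set: v4, v6 (2 run).
Changed values: in3, v4.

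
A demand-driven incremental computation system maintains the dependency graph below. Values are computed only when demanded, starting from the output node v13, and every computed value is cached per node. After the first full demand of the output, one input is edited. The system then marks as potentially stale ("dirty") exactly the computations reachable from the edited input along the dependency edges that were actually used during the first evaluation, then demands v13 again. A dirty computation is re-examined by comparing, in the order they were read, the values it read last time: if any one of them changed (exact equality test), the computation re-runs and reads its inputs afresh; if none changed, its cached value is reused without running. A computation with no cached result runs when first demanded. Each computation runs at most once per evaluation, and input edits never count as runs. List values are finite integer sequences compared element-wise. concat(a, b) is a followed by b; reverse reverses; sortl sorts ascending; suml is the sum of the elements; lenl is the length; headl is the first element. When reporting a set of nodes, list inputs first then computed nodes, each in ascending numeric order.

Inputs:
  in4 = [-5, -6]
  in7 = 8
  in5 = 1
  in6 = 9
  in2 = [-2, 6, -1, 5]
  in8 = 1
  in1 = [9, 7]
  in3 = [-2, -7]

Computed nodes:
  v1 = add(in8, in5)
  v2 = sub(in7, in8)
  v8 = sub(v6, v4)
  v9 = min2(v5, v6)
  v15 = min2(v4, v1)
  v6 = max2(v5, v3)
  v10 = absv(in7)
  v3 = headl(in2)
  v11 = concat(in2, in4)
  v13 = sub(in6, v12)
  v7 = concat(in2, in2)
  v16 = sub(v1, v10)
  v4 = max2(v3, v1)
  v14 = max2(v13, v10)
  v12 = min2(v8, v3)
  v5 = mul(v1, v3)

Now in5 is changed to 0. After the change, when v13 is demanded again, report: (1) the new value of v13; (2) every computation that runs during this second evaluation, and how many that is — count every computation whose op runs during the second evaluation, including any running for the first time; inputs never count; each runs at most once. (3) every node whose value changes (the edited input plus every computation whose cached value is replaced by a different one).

First evaluation (everything demanded from the output):
  v1 = add(1, 1) = 2
  v3 = headl([-2, 6, -1, 5]) = -2
  v4 = max2(-2, 2) = 2
  v5 = mul(2, -2) = -4
  v6 = max2(-4, -2) = -2
  v8 = sub(-2, 2) = -4
  v12 = min2(-4, -2) = -4
  v13 = sub(9, -4) = 13

Propagation after the edit:
  v1: runs — in5 1->0; result 1.
  v4: runs — v1 2->1; result 1.
  v5: runs — v1 2->1; result -2.
  v6: runs — v5 -4->-2; result -2 (same value as before).
  v8: runs — v4 2->1; result -3.
  v12: runs — v8 -4->-3; result -3.
  v13: runs — v12 -4->-3; result 12.

New value of v13: 12.
Computations that run: v1, v4, v5, v6, v8, v12, v13 — 7 in total.
Values that change: in5, v1, v4, v5, v8, v12, v13.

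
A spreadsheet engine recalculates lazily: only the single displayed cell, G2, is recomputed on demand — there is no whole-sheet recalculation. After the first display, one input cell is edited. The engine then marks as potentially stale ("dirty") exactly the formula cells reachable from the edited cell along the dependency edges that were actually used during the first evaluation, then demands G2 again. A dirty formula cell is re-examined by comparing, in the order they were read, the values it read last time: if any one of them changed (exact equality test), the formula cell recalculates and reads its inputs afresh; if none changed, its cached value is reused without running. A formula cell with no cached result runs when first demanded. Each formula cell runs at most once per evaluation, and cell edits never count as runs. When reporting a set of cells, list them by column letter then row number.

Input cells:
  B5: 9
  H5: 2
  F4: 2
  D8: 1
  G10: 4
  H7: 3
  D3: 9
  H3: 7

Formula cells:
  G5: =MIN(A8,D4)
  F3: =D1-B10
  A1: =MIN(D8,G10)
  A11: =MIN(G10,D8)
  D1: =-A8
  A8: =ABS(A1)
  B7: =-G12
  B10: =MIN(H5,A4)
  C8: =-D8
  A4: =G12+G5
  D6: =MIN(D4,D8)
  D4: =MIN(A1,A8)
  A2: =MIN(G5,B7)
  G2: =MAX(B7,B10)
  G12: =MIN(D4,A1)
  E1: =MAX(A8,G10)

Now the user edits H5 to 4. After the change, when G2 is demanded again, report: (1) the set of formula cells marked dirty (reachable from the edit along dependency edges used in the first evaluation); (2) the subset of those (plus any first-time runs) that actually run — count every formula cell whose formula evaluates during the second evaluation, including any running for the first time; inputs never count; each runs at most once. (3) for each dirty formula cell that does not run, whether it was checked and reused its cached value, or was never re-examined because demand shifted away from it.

First evaluation (everything demanded from the output):
  A1 = MIN(1, 4) = 1
  A8 = ABS(1) = 1
  D4 = MIN(1, 1) = 1
  G5 = MIN(1, 1) = 1
  G12 = MIN(1, 1) = 1
  A4 = 1 + 1 = 2
  B7 = -(1) = -1
  B10 = MIN(2, 2) = 2
  G2 = MAX(-1, 2) = 2

Propagation after the edit:
  B10: runs — H5 2->4; result 2 (same value as before).
  G2: checked — values it read are unchanged (B7 unchanged, B10 unchanged); reused cached 2 without running.

Key observation: the change is absorbed at B10 — it re-runs but produces the same value, and the output's value is unchanged.

Marked dirty: B10, G2.
Formula cells that run: B10 — 1 in total.
Checked but reused from cache: G2.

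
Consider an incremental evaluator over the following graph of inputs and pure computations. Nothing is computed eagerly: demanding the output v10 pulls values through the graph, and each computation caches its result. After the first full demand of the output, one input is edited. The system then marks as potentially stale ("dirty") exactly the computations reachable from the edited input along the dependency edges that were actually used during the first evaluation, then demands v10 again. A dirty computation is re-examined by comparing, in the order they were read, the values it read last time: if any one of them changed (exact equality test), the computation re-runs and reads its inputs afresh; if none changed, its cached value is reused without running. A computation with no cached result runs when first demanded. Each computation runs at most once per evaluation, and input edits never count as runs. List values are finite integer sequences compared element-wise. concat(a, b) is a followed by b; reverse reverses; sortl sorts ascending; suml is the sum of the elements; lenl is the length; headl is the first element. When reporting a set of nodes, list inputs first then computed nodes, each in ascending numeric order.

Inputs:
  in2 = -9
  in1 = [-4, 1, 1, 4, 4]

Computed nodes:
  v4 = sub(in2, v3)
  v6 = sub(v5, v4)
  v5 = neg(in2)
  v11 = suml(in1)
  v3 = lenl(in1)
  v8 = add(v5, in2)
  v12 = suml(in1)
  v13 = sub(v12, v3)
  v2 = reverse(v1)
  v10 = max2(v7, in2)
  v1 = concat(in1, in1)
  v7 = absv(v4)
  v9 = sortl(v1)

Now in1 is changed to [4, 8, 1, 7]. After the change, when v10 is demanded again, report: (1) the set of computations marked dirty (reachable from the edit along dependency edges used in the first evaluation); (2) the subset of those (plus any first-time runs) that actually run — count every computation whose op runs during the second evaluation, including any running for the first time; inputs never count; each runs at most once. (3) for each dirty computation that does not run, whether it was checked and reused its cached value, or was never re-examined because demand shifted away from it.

Initial pass — values computed on the first demand:
  v3 = lenl([-4, 1, 1, 4, 4]) = 5
  v4 = sub(-9, 5) = -14
  v7 = absv(-14) = 14
  v10 = max2(14, -9) = 14

Second demand — change propagation:
  v3: re-runs because in1 [-4, 1, 1, 4, 4]->[4, 8, 1, 7]; new result 4.
  v4: re-runs because v3 5->4; new result -13.
  v7: re-runs because v4 -14->-13; new result 13.
  v10: re-runs because v7 14->13; new result 13.

Dirty set: v3, v4, v7, v10.
Run set: v3, v4, v7, v10 (4 run).
All dirty computations ended up running.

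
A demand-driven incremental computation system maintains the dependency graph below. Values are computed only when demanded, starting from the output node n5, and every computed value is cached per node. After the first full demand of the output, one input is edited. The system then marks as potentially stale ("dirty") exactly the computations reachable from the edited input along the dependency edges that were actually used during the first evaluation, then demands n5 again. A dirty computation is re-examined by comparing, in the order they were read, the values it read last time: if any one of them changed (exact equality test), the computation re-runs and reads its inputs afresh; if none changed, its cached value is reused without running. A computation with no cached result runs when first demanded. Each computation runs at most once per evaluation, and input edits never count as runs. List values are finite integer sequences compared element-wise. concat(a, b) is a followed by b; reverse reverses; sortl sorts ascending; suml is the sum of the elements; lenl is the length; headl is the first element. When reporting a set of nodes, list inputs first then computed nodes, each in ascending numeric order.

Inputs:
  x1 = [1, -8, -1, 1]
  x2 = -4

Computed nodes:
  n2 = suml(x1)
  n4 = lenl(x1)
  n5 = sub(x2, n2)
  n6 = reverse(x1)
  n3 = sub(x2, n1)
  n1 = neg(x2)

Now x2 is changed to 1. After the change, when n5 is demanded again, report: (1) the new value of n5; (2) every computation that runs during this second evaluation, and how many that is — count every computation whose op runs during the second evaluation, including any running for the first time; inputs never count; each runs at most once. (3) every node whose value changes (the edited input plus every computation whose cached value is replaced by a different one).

First evaluation (everything demanded from the output):
  n2 = suml([1, -8, -1, 1]) = -7
  n5 = sub(-4, -7) = 3

Propagation after the edit:
  n5: runs — x2 -4->1; result 8.

New value of n5: 8.
Computations that run: n5 — 1 in total.
Values that change: x2, n5.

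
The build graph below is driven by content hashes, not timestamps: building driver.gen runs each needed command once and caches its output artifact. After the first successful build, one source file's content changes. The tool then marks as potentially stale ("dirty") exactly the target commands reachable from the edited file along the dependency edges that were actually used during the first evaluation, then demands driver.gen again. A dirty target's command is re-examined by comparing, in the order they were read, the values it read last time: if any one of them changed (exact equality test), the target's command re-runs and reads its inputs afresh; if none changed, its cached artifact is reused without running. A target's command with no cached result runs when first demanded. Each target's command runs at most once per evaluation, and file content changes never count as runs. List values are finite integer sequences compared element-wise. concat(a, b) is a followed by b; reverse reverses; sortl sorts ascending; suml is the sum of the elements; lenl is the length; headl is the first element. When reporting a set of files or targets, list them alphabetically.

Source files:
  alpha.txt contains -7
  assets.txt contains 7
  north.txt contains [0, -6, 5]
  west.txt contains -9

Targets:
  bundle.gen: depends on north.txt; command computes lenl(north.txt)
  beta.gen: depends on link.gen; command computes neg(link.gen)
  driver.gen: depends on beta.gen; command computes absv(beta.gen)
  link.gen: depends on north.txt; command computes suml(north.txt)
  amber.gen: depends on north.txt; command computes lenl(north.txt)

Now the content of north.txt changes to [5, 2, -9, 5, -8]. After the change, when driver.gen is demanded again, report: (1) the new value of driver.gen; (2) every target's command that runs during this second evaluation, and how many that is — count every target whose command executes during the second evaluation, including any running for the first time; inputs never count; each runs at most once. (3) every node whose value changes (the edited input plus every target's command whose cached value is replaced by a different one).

driver.gen now evaluates to 5.
Run set: beta.gen, driver.gen, link.gen (3 run).
Changed values: beta.gen, driver.gen, link.gen, north.txt.

Initial pass — values computed on the first demand:
  link.gen = suml([0, -6, 5]) = -1
  beta.gen = neg(-1) = 1
  driver.gen = absv(1) = 1

Second demand — change propagation:
  link.gen: re-runs because north.txt [0, -6, 5]->[5, 2, -9, 5, -8]; new result -5.
  beta.gen: re-runs because link.gen -1->-5; new result 5.
  driver.gen: re-runs because beta.gen 1->5; new result 5.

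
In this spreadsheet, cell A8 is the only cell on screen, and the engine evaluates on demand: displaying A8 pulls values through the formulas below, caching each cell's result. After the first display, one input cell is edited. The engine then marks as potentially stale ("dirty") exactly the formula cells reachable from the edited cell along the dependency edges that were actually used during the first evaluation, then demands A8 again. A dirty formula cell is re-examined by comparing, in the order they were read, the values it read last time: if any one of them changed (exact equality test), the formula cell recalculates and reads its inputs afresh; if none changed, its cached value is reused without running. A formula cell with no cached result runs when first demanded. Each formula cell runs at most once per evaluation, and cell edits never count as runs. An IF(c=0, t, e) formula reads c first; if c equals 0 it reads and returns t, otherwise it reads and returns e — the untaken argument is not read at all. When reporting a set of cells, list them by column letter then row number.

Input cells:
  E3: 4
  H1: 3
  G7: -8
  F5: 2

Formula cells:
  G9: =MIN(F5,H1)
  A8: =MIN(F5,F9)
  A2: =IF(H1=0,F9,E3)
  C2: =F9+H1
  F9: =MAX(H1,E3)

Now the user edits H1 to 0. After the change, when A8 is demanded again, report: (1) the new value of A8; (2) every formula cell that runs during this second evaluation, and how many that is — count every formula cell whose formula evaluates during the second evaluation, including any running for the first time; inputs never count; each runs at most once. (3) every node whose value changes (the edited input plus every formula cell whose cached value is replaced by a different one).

A8 now evaluates to 2.
Run set: F9 (1 run).
Changed values: H1.
The important point: F9 recomputes to an identical value, and the output ends up unchanged.

Initial pass — values computed on the first demand:
  F9 = MAX(3, 4) = 4
  A8 = MIN(2, 4) = 2

Second demand — change propagation:
  F9: re-runs because H1 3->0; new result 4 (unchanged).
  A8: re-examined; everything it read last time is the same (F5 unchanged, F9 unchanged) — cache 2 kept, no run.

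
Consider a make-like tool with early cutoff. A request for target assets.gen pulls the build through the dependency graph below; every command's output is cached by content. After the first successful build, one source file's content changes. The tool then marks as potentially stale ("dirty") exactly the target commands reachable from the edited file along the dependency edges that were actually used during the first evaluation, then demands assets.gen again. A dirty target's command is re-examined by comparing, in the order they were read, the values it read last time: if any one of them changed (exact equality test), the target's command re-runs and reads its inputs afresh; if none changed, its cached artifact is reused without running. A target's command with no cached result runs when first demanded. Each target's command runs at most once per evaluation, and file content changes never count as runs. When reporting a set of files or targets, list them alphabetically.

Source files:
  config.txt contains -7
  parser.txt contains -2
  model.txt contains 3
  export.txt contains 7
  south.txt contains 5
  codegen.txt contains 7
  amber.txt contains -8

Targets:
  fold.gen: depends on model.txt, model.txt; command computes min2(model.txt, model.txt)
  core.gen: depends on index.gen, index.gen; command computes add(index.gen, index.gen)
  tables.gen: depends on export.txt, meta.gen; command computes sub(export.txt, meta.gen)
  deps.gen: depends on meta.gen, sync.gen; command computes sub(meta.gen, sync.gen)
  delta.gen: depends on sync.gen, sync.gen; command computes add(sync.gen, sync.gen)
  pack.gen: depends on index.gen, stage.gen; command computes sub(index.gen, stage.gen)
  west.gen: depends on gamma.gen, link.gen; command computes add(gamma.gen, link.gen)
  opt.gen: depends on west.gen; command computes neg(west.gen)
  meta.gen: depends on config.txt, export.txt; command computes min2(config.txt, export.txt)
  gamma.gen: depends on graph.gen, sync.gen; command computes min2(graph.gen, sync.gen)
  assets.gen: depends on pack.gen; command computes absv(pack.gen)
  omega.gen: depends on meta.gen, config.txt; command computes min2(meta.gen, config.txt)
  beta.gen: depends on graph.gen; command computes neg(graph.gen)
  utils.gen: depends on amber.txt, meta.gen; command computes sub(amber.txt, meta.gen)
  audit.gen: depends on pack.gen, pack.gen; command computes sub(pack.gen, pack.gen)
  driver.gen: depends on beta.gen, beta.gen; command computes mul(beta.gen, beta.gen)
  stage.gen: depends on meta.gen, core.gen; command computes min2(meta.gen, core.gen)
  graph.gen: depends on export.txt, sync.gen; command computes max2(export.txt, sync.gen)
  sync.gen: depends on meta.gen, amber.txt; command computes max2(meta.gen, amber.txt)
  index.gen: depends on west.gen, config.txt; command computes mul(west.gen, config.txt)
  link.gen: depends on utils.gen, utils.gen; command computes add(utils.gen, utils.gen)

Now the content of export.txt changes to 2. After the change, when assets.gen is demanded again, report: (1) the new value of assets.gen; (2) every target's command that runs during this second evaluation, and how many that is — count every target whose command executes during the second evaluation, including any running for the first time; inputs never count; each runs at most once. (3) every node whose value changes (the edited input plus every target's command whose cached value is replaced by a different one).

Demanding assets.gen again yields 70.
3 target commands run: gamma.gen, graph.gen, meta.gen.
The nodes whose values change: export.txt, graph.gen.
Note where the cutoff bites: sync.gen is checked, finds nothing changed, and keeps its cache.

First demand of the output computes:
  meta.gen = min2(-7, 7) = -7
  sync.gen = max2(-7, -8) = -7
  graph.gen = max2(7, -7) = 7
  gamma.gen = min2(7, -7) = -7
  utils.gen = sub(-8, -7) = -1
  link.gen = add(-1, -1) = -2
  west.gen = add(-7, -2) = -9
  index.gen = mul(-9, -7) = 63
  core.gen = add(63, 63) = 126
  stage.gen = min2(-7, 126) = -7
  pack.gen = sub(63, -7) = 70
  assets.gen = absv(70) = 70

After the edit, cleaning proceeds:
  meta.gen: a read changed (export.txt 7->2) — executes, giving -7 — identical to its old value.
  sync.gen: dirty, but its reads are unchanged (meta.gen unchanged, amber.txt unchanged); cached -7 stands.
  graph.gen: a read changed (export.txt 7->2) — executes, giving 2.
  gamma.gen: a read changed (graph.gen 7->2) — executes, giving -7 — identical to its old value.
  utils.gen: dirty, but its reads are unchanged (amber.txt unchanged, meta.gen unchanged); cached -1 stands.
  link.gen: dirty, but its reads are unchanged (utils.gen unchanged, utils.gen unchanged); cached -2 stands.
  west.gen: dirty, but its reads are unchanged (gamma.gen unchanged, link.gen unchanged); cached -9 stands.
  index.gen: dirty, but its reads are unchanged (west.gen unchanged, config.txt unchanged); cached 63 stands.
  core.gen: dirty, but its reads are unchanged (index.gen unchanged, index.gen unchanged); cached 126 stands.
  stage.gen: dirty, but its reads are unchanged (meta.gen unchanged, core.gen unchanged); cached -7 stands.
  pack.gen: dirty, but its reads are unchanged (index.gen unchanged, stage.gen unchanged); cached 70 stands.
  assets.gen: dirty, but its reads are unchanged (pack.gen unchanged); cached 70 stands.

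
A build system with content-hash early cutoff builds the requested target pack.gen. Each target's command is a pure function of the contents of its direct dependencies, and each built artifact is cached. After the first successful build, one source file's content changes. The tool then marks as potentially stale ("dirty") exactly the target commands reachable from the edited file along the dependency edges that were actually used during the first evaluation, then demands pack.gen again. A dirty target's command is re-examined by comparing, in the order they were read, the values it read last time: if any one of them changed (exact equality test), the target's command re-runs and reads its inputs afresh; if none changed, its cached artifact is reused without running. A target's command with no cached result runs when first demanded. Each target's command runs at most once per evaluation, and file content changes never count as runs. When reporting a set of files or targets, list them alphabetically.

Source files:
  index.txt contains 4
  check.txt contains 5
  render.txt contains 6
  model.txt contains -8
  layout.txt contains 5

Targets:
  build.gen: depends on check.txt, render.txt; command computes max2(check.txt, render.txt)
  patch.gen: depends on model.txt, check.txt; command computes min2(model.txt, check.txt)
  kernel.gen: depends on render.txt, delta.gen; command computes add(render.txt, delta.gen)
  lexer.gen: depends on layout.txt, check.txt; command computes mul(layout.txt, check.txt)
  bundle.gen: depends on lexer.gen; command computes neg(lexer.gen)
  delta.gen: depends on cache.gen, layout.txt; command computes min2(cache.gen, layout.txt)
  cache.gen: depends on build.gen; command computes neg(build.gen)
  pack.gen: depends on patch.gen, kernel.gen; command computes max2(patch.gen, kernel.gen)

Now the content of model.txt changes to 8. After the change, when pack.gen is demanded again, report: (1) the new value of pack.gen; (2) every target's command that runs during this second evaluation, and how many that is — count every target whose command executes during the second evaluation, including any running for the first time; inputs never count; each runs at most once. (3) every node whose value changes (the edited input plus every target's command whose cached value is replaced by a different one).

First evaluation (everything demanded from the output):
  build.gen = max2(5, 6) = 6
  cache.gen = neg(6) = -6
  delta.gen = min2(-6, 5) = -6
  kernel.gen = add(6, -6) = 0
  patch.gen = min2(-8, 5) = -8
  pack.gen = max2(-8, 0) = 0

Propagation after the edit:
  patch.gen: runs — model.txt -8->8; result 5.
  pack.gen: runs — patch.gen -8->5; result 5.

New value of pack.gen: 5.
Target commands that run: pack.gen, patch.gen — 2 in total.
Values that change: model.txt, pack.gen, patch.gen.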